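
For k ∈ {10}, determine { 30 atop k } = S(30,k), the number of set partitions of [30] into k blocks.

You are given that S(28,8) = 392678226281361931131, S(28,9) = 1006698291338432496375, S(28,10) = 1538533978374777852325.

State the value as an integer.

173373343599189364594756

i=29: T(29,9)=392678226281361931131+9·1006698291338432496375=9452962848327254398506 | T(29,10)=1006698291338432496375+10·1538533978374777852325=16392038075086211019625
i=30: T(30,10)=9452962848327254398506+10·16392038075086211019625=173373343599189364594756
Read S(30,10) = 173373343599189364594756.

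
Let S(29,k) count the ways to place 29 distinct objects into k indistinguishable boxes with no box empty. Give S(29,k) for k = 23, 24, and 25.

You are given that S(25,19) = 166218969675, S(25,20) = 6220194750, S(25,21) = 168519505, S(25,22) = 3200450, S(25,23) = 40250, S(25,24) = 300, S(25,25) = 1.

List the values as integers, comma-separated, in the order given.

1347860993700, 33738295500, 626551380

[26] T[26,20]:20*6220194750+166218969675=290622864675 · T[26,21]:21*168519505+6220194750=9759104355 · T[26,22]:22*3200450+168519505=238929405 · T[26,23]:23*40250+3200450=4126200 · T[26,24]:24*300+40250=47450 · T[26,25]:25*1+300=325
[27] T[27,21]:21*9759104355+290622864675=495564056130 · T[27,22]:22*238929405+9759104355=15015551265 · T[27,23]:23*4126200+238929405=333832005 · T[27,24]:24*47450+4126200=5265000 · T[27,25]:25*325+47450=55575
[28] T[28,22]:22*15015551265+495564056130=825906183960 · T[28,23]:23*333832005+15015551265=22693687380 · T[28,24]:24*5265000+333832005=460192005 · T[28,25]:25*55575+5265000=6654375
[29] T[29,23]:23*22693687380+825906183960=1347860993700 · T[29,24]:24*460192005+22693687380=33738295500 · T[29,25]:25*6654375+460192005=626551380
Read S(29,23) = 1347860993700, S(29,24) = 33738295500, S(29,25) = 626551380.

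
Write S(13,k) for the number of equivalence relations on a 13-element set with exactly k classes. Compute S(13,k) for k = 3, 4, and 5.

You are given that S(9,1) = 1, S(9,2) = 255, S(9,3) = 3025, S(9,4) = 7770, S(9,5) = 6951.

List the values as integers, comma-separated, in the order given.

[10] T[10,1]:1*1+0=1 · T[10,2]:2*255+1=511 · T[10,3]:3*3025+255=9330 · T[10,4]:4*7770+3025=34105 · T[10,5]:5*6951+7770=42525
[11] T[11,1]:1*1+0=1 · T[11,2]:2*511+1=1023 · T[11,3]:3*9330+511=28501 · T[11,4]:4*34105+9330=145750 · T[11,5]:5*42525+34105=246730
[12] T[12,2]:2*1023+1=2047 · T[12,3]:3*28501+1023=86526 · T[12,4]:4*145750+28501=611501 · T[12,5]:5*246730+145750=1379400
[13] T[13,3]:3*86526+2047=261625 · T[13,4]:4*611501+86526=2532530 · T[13,5]:5*1379400+611501=7508501
Read S(13,3) = 261625, S(13,4) = 2532530, S(13,5) = 7508501.

261625, 2532530, 7508501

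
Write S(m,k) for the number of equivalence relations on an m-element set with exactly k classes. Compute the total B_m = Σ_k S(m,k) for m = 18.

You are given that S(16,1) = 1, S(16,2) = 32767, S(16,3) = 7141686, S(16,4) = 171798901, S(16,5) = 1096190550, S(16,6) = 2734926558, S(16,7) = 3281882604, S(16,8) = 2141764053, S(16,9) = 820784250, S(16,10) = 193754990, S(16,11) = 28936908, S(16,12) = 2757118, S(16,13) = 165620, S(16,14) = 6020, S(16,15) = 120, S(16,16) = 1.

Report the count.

[17] T[17,1]:1*1+0=1 · T[17,2]:2*32767+1=65535 · T[17,3]:3*7141686+32767=21457825 · T[17,4]:4*171798901+7141686=694337290 · T[17,5]:5*1096190550+171798901=5652751651 · T[17,6]:6*2734926558+1096190550=17505749898 · T[17,7]:7*3281882604+2734926558=25708104786 · T[17,8]:8*2141764053+3281882604=20415995028 · T[17,9]:9*820784250+2141764053=9528822303 · T[17,10]:10*193754990+820784250=2758334150 · T[17,11]:11*28936908+193754990=512060978 · T[17,12]:12*2757118+28936908=62022324 · T[17,13]:13*165620+2757118=4910178 · T[17,14]:14*6020+165620=249900 · T[17,15]:15*120+6020=7820 · T[17,16]:16*1+120=136 · T[17,17]:17*0+1=1
[18] T[18,1]:1*1+0=1 · T[18,2]:2*65535+1=131071 · T[18,3]:3*21457825+65535=64439010 · T[18,4]:4*694337290+21457825=2798806985 · T[18,5]:5*5652751651+694337290=28958095545 · T[18,6]:6*17505749898+5652751651=110687251039 · T[18,7]:7*25708104786+17505749898=197462483400 · T[18,8]:8*20415995028+25708104786=189036065010 · T[18,9]:9*9528822303+20415995028=106175395755 · T[18,10]:10*2758334150+9528822303=37112163803 · T[18,11]:11*512060978+2758334150=8391004908 · T[18,12]:12*62022324+512060978=1256328866 · T[18,13]:13*4910178+62022324=125854638 · T[18,14]:14*249900+4910178=8408778 · T[18,15]:15*7820+249900=367200 · T[18,16]:16*136+7820=9996 · T[18,17]:17*1+136=153 · T[18,18]:18*0+1=1
B_18 = ΣS(18,k) = 1+131071+64439010+2798806985+28958095545+110687251039+197462483400+189036065010+106175395755+37112163803+8391004908+1256328866+125854638+8408778+367200+9996+153+1 = 682076806159

682076806159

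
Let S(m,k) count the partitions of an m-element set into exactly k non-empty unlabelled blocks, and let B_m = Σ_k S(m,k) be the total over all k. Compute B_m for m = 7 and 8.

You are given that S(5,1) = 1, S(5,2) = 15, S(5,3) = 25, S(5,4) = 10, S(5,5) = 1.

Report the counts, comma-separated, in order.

877, 4140

i=6: T(6,1)=0+1·1=1 | T(6,2)=1+2·15=31 | T(6,3)=15+3·25=90 | T(6,4)=25+4·10=65 | T(6,5)=10+5·1=15 | T(6,6)=1+6·0=1
i=7: T(7,1)=0+1·1=1 | T(7,2)=1+2·31=63 | T(7,3)=31+3·90=301 | T(7,4)=90+4·65=350 | T(7,5)=65+5·15=140 | T(7,6)=15+6·1=21 | T(7,7)=1+7·0=1
i=8: T(8,1)=0+1·1=1 | T(8,2)=1+2·63=127 | T(8,3)=63+3·301=966 | T(8,4)=301+4·350=1701 | T(8,5)=350+5·140=1050 | T(8,6)=140+6·21=266 | T(8,7)=21+7·1=28 | T(8,8)=1+8·0=1
B_7 = ΣS(7,k) = 1+63+301+350+140+21+1 = 877
B_8 = ΣS(8,k) = 1+127+966+1701+1050+266+28+1 = 4140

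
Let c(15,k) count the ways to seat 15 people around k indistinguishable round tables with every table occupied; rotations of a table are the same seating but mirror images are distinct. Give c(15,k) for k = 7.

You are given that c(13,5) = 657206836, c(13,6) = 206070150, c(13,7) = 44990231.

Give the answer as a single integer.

14409322928

row 14: T[14][6]=13·206070150+657206836=3336118786  T[14][7]=13·44990231+206070150=790943153
row 15: T[15][7]=14·790943153+3336118786=14409322928
Read c(15,7) = 14409322928.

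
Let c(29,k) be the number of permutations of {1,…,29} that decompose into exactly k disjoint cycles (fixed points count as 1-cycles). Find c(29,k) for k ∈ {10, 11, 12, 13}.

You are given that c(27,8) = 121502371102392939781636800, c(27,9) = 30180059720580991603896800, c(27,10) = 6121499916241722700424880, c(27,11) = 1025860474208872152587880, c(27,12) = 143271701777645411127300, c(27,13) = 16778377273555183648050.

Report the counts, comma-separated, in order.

i=28: T(28,9)=121502371102392939781636800+27·30180059720580991603896800=936363983558079713086850400 | T(28,10)=30180059720580991603896800+27·6121499916241722700424880=195460557459107504515368560 | T(28,11)=6121499916241722700424880+27·1025860474208872152587880=33819732719881270820297640 | T(28,12)=1025860474208872152587880+27·143271701777645411127300=4894196422205298253024980 | T(28,13)=143271701777645411127300+27·16778377273555183648050=596287888163635369624650
i=29: T(29,10)=936363983558079713086850400+28·195460557459107504515368560=6409259592413089839517170080 | T(29,11)=195460557459107504515368560+28·33819732719881270820297640=1142413073615783087483702480 | T(29,12)=33819732719881270820297640+28·4894196422205298253024980=170857232541629621904997080 | T(29,13)=4894196422205298253024980+28·596287888163635369624650=21590257290787088602515180
Read c(29,10) = 6409259592413089839517170080, c(29,11) = 1142413073615783087483702480, c(29,12) = 170857232541629621904997080, c(29,13) = 21590257290787088602515180.

6409259592413089839517170080, 1142413073615783087483702480, 170857232541629621904997080, 21590257290787088602515180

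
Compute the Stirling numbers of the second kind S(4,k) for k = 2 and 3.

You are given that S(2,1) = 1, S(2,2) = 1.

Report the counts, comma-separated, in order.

7, 6

row 3: T[3][1]=1·1+0=1  T[3][2]=2·1+1=3  T[3][3]=3·0+1=1
row 4: T[4][2]=2·3+1=7  T[4][3]=3·1+3=6
Read S(4,2) = 7, S(4,3) = 6.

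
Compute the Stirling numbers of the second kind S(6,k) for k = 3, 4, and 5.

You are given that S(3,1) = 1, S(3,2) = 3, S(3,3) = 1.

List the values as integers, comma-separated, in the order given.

i=4: T(4,1)=0+1·1=1 | T(4,2)=1+2·3=7 | T(4,3)=3+3·1=6 | T(4,4)=1+4·0=1
i=5: T(5,2)=1+2·7=15 | T(5,3)=7+3·6=25 | T(5,4)=6+4·1=10 | T(5,5)=1+5·0=1
i=6: T(6,3)=15+3·25=90 | T(6,4)=25+4·10=65 | T(6,5)=10+5·1=15
Read S(6,3) = 90, S(6,4) = 65, S(6,5) = 15.

90, 65, 15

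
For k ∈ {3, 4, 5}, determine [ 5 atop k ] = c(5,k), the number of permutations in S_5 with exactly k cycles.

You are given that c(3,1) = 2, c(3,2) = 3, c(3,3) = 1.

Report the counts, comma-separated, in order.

35, 10, 1

i=4: T(4,2)=2+3·3=11 | T(4,3)=3+3·1=6 | T(4,4)=1+3·0=1
i=5: T(5,3)=11+4·6=35 | T(5,4)=6+4·1=10 | T(5,5)=1+4·0=1
Read c(5,3) = 35, c(5,4) = 10, c(5,5) = 1.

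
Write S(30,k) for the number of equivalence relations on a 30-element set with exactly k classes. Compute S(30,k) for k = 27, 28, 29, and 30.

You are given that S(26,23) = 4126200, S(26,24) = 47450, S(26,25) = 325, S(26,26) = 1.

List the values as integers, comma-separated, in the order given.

@27  (27,24):47450·24+4126200→5265000, (27,25):325·25+47450→55575, (27,26):1·26+325→351, (27,27):0·27+1→1
@28  (28,25):55575·25+5265000→6654375, (28,26):351·26+55575→64701, (28,27):1·27+351→378, (28,28):0·28+1→1
@29  (29,26):64701·26+6654375→8336601, (29,27):378·27+64701→74907, (29,28):1·28+378→406, (29,29):0·29+1→1
@30  (30,27):74907·27+8336601→10359090, (30,28):406·28+74907→86275, (30,29):1·29+406→435, (30,30):0·30+1→1
Read S(30,27) = 10359090, S(30,28) = 86275, S(30,29) = 435, S(30,30) = 1.

10359090, 86275, 435, 1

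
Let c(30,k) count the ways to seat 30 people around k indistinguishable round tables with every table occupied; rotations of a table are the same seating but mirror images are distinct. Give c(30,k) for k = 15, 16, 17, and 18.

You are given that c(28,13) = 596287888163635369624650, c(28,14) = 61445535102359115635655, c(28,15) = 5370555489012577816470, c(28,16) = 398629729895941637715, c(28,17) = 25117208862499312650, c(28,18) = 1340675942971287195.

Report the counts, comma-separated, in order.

8459574446076318147830625, 691254538651580660999025, 48487623689430693038025, 2918939500751087661105

@29  (29,14):61445535102359115635655·28+596287888163635369624650→2316762871029690607422990, (29,15):5370555489012577816470·28+61445535102359115635655→211821088794711294496815, (29,16):398629729895941637715·28+5370555489012577816470→16532187926098943672490, (29,17):25117208862499312650·28+398629729895941637715→1101911578045922391915, (29,18):1340675942971287195·28+25117208862499312650→62656135265695354110
@30  (30,15):211821088794711294496815·29+2316762871029690607422990→8459574446076318147830625, (30,16):16532187926098943672490·29+211821088794711294496815→691254538651580660999025, (30,17):1101911578045922391915·29+16532187926098943672490→48487623689430693038025, (30,18):62656135265695354110·29+1101911578045922391915→2918939500751087661105
Read c(30,15) = 8459574446076318147830625, c(30,16) = 691254538651580660999025, c(30,17) = 48487623689430693038025, c(30,18) = 2918939500751087661105.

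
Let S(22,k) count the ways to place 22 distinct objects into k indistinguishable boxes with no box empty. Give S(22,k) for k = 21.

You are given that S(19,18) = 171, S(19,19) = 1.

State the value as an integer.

231

row 20: T[20][19]=19·1+171=190  T[20][20]=20·0+1=1
row 21: T[21][20]=20·1+190=210  T[21][21]=21·0+1=1
row 22: T[22][21]=21·1+210=231
Read S(22,21) = 231.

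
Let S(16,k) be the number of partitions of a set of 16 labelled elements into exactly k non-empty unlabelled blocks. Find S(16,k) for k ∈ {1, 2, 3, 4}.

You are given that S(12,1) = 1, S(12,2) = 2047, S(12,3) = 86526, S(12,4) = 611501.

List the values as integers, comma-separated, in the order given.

@13  (13,1):1·1+0→1, (13,2):2047·2+1→4095, (13,3):86526·3+2047→261625, (13,4):611501·4+86526→2532530
@14  (14,1):1·1+0→1, (14,2):4095·2+1→8191, (14,3):261625·3+4095→788970, (14,4):2532530·4+261625→10391745
@15  (15,1):1·1+0→1, (15,2):8191·2+1→16383, (15,3):788970·3+8191→2375101, (15,4):10391745·4+788970→42355950
@16  (16,1):1·1+0→1, (16,2):16383·2+1→32767, (16,3):2375101·3+16383→7141686, (16,4):42355950·4+2375101→171798901
Read S(16,1) = 1, S(16,2) = 32767, S(16,3) = 7141686, S(16,4) = 171798901.

1, 32767, 7141686, 171798901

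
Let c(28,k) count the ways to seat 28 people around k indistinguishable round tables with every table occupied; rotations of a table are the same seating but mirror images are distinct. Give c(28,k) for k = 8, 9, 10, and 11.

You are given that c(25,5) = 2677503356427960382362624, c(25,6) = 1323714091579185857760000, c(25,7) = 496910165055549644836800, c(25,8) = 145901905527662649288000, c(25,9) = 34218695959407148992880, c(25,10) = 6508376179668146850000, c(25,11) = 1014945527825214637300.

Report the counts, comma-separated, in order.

3673742549077683082376236224, 936363983558079713086850400, 195460557459107504515368560, 33819732719881270820297640

@26  (26,6):1323714091579185857760000·25+2677503356427960382362624→35770355645907606826362624, (26,7):496910165055549644836800·25+1323714091579185857760000→13746468217967926978680000, (26,8):145901905527662649288000·25+496910165055549644836800→4144457803247115877036800, (26,9):34218695959407148992880·25+145901905527662649288000→1001369304512841374110000, (26,10):6508376179668146850000·25+34218695959407148992880→196928100451110820242880, (26,11):1014945527825214637300·25+6508376179668146850000→31882014375298512782500
@27  (27,7):13746468217967926978680000·26+35770355645907606826362624→393178529313073708272042624, (27,8):4144457803247115877036800·26+13746468217967926978680000→121502371102392939781636800, (27,9):1001369304512841374110000·26+4144457803247115877036800→30180059720580991603896800, (27,10):196928100451110820242880·26+1001369304512841374110000→6121499916241722700424880, (27,11):31882014375298512782500·26+196928100451110820242880→1025860474208872152587880
@28  (28,8):121502371102392939781636800·27+393178529313073708272042624→3673742549077683082376236224, (28,9):30180059720580991603896800·27+121502371102392939781636800→936363983558079713086850400, (28,10):6121499916241722700424880·27+30180059720580991603896800→195460557459107504515368560, (28,11):1025860474208872152587880·27+6121499916241722700424880→33819732719881270820297640
Read c(28,8) = 3673742549077683082376236224, c(28,9) = 936363983558079713086850400, c(28,10) = 195460557459107504515368560, c(28,11) = 33819732719881270820297640.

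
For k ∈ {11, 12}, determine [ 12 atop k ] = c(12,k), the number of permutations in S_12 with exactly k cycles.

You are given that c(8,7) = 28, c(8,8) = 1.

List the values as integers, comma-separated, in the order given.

i=9: T(9,8)=28+8·1=36 | T(9,9)=1+8·0=1
i=10: T(10,9)=36+9·1=45 | T(10,10)=1+9·0=1
i=11: T(11,10)=45+10·1=55 | T(11,11)=1+10·0=1
i=12: T(12,11)=55+11·1=66 | T(12,12)=1+11·0=1
Read c(12,11) = 66, c(12,12) = 1.

66, 1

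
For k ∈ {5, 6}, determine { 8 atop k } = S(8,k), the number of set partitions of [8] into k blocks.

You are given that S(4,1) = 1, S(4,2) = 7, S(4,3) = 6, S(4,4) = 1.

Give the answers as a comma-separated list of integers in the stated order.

[5] T[5,2]:2*7+1=15 · T[5,3]:3*6+7=25 · T[5,4]:4*1+6=10 · T[5,5]:5*0+1=1
[6] T[6,3]:3*25+15=90 · T[6,4]:4*10+25=65 · T[6,5]:5*1+10=15 · T[6,6]:6*0+1=1
[7] T[7,4]:4*65+90=350 · T[7,5]:5*15+65=140 · T[7,6]:6*1+15=21
[8] T[8,5]:5*140+350=1050 · T[8,6]:6*21+140=266
Read S(8,5) = 1050, S(8,6) = 266.

1050, 266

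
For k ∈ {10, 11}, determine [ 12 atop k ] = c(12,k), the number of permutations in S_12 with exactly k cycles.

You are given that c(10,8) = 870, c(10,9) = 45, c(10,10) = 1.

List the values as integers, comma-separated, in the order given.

1925, 66

@11  (11,9):45·10+870→1320, (11,10):1·10+45→55, (11,11):0·10+1→1
@12  (12,10):55·11+1320→1925, (12,11):1·11+55→66
Read c(12,10) = 1925, c(12,11) = 66.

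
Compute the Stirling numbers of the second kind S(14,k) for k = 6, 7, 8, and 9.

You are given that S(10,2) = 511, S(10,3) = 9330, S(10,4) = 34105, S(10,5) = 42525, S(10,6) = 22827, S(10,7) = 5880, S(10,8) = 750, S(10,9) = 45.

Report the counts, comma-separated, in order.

63436373, 49329280, 20912320, 5135130

r11: T_11,3=3×9330+511=28501; T_11,4=4×34105+9330=145750; T_11,5=5×42525+34105=246730; T_11,6=6×22827+42525=179487; T_11,7=7×5880+22827=63987; T_11,8=8×750+5880=11880; T_11,9=9×45+750=1155
r12: T_12,4=4×145750+28501=611501; T_12,5=5×246730+145750=1379400; T_12,6=6×179487+246730=1323652; T_12,7=7×63987+179487=627396; T_12,8=8×11880+63987=159027; T_12,9=9×1155+11880=22275
r13: T_13,5=5×1379400+611501=7508501; T_13,6=6×1323652+1379400=9321312; T_13,7=7×627396+1323652=5715424; T_13,8=8×159027+627396=1899612; T_13,9=9×22275+159027=359502
r14: T_14,6=6×9321312+7508501=63436373; T_14,7=7×5715424+9321312=49329280; T_14,8=8×1899612+5715424=20912320; T_14,9=9×359502+1899612=5135130
Read S(14,6) = 63436373, S(14,7) = 49329280, S(14,8) = 20912320, S(14,9) = 5135130.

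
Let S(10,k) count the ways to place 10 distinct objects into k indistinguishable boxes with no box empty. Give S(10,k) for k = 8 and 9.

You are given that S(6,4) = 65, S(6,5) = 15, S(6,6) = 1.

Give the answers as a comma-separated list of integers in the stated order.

[7] T[7,5]:5*15+65=140 · T[7,6]:6*1+15=21 · T[7,7]:7*0+1=1
[8] T[8,6]:6*21+140=266 · T[8,7]:7*1+21=28 · T[8,8]:8*0+1=1
[9] T[9,7]:7*28+266=462 · T[9,8]:8*1+28=36 · T[9,9]:9*0+1=1
[10] T[10,8]:8*36+462=750 · T[10,9]:9*1+36=45
Read S(10,8) = 750, S(10,9) = 45.

750, 45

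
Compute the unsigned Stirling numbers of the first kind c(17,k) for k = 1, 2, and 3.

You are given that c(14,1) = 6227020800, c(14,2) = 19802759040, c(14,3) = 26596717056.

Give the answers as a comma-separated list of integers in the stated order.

20922789888000, 70734282393600, 102992244837120

i=15: T(15,1)=0+14·6227020800=87178291200 | T(15,2)=6227020800+14·19802759040=283465647360 | T(15,3)=19802759040+14·26596717056=392156797824
i=16: T(16,1)=0+15·87178291200=1307674368000 | T(16,2)=87178291200+15·283465647360=4339163001600 | T(16,3)=283465647360+15·392156797824=6165817614720
i=17: T(17,1)=0+16·1307674368000=20922789888000 | T(17,2)=1307674368000+16·4339163001600=70734282393600 | T(17,3)=4339163001600+16·6165817614720=102992244837120
Read c(17,1) = 20922789888000, c(17,2) = 70734282393600, c(17,3) = 102992244837120.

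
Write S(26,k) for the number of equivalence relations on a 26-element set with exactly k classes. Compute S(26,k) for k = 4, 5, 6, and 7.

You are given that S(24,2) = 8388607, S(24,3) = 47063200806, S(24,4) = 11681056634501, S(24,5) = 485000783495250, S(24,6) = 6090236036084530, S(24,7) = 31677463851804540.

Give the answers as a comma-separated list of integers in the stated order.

[25] T[25,3]:3*47063200806+8388607=141197991025 · T[25,4]:4*11681056634501+47063200806=46771289738810 · T[25,5]:5*485000783495250+11681056634501=2436684974110751 · T[25,6]:6*6090236036084530+485000783495250=37026417000002430 · T[25,7]:7*31677463851804540+6090236036084530=227832482998716310
[26] T[26,4]:4*46771289738810+141197991025=187226356946265 · T[26,5]:5*2436684974110751+46771289738810=12230196160292565 · T[26,6]:6*37026417000002430+2436684974110751=224595186974125331 · T[26,7]:7*227832482998716310+37026417000002430=1631853797991016600
Read S(26,4) = 187226356946265, S(26,5) = 12230196160292565, S(26,6) = 224595186974125331, S(26,7) = 1631853797991016600.

187226356946265, 12230196160292565, 224595186974125331, 1631853797991016600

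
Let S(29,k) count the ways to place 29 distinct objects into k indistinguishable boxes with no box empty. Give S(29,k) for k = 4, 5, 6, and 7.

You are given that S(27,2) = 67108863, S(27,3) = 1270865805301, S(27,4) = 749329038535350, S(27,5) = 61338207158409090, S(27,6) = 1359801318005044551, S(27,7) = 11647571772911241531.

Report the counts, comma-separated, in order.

11998160744311570, 1540200411172850701, 49628317055962639176, 588469772213874823272

[28] T[28,3]:3*1270865805301+67108863=3812664524766 · T[28,4]:4*749329038535350+1270865805301=2998587019946701 · T[28,5]:5*61338207158409090+749329038535350=307440364830580800 · T[28,6]:6*1359801318005044551+61338207158409090=8220146115188676396 · T[28,7]:7*11647571772911241531+1359801318005044551=82892803728383735268
[29] T[29,4]:4*2998587019946701+3812664524766=11998160744311570 · T[29,5]:5*307440364830580800+2998587019946701=1540200411172850701 · T[29,6]:6*8220146115188676396+307440364830580800=49628317055962639176 · T[29,7]:7*82892803728383735268+8220146115188676396=588469772213874823272
Read S(29,4) = 11998160744311570, S(29,5) = 1540200411172850701, S(29,6) = 49628317055962639176, S(29,7) = 588469772213874823272.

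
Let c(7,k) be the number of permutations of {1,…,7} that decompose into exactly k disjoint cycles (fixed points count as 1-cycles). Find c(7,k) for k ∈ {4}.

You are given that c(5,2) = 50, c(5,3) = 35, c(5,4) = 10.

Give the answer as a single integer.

i=6: T(6,3)=50+5·35=225 | T(6,4)=35+5·10=85
i=7: T(7,4)=225+6·85=735
Read c(7,4) = 735.

735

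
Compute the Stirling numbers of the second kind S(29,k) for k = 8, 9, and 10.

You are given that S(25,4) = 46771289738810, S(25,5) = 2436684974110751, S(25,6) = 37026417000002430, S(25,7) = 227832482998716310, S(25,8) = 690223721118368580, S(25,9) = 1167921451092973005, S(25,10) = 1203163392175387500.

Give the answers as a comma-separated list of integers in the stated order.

row 26: T[26][5]=5·2436684974110751+46771289738810=12230196160292565  T[26][6]=6·37026417000002430+2436684974110751=224595186974125331  T[26][7]=7·227832482998716310+37026417000002430=1631853797991016600  T[26][8]=8·690223721118368580+227832482998716310=5749622251945664950  T[26][9]=9·1167921451092973005+690223721118368580=11201516780955125625  T[26][10]=10·1203163392175387500+1167921451092973005=13199555372846848005
row 27: T[27][6]=6·224595186974125331+12230196160292565=1359801318005044551  T[27][7]=7·1631853797991016600+224595186974125331=11647571772911241531  T[27][8]=8·5749622251945664950+1631853797991016600=47628831813556336200  T[27][9]=9·11201516780955125625+5749622251945664950=106563273280541795575  T[27][10]=10·13199555372846848005+11201516780955125625=143197070509423605675
row 28: T[28][7]=7·11647571772911241531+1359801318005044551=82892803728383735268  T[28][8]=8·47628831813556336200+11647571772911241531=392678226281361931131  T[28][9]=9·106563273280541795575+47628831813556336200=1006698291338432496375  T[28][10]=10·143197070509423605675+106563273280541795575=1538533978374777852325
row 29: T[29][8]=8·392678226281361931131+82892803728383735268=3224318613979279184316  T[29][9]=9·1006698291338432496375+392678226281361931131=9452962848327254398506  T[29][10]=10·1538533978374777852325+1006698291338432496375=16392038075086211019625
Read S(29,8) = 3224318613979279184316, S(29,9) = 9452962848327254398506, S(29,10) = 16392038075086211019625.

3224318613979279184316, 9452962848327254398506, 16392038075086211019625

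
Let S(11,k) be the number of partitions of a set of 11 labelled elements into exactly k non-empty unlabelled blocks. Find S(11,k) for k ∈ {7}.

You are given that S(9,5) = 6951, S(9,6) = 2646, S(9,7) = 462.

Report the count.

63987

@10  (10,6):2646·6+6951→22827, (10,7):462·7+2646→5880
@11  (11,7):5880·7+22827→63987
Read S(11,7) = 63987.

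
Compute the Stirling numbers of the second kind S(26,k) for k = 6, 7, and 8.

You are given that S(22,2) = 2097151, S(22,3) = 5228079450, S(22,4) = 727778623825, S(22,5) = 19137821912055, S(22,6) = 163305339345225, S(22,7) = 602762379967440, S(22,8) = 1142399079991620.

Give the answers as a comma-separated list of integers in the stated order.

row 23: T[23][3]=3·5228079450+2097151=15686335501  T[23][4]=4·727778623825+5228079450=2916342574750  T[23][5]=5·19137821912055+727778623825=96416888184100  T[23][6]=6·163305339345225+19137821912055=998969857983405  T[23][7]=7·602762379967440+163305339345225=4382641999117305  T[23][8]=8·1142399079991620+602762379967440=9741955019900400
row 24: T[24][4]=4·2916342574750+15686335501=11681056634501  T[24][5]=5·96416888184100+2916342574750=485000783495250  T[24][6]=6·998969857983405+96416888184100=6090236036084530  T[24][7]=7·4382641999117305+998969857983405=31677463851804540  T[24][8]=8·9741955019900400+4382641999117305=82318282158320505
row 25: T[25][5]=5·485000783495250+11681056634501=2436684974110751  T[25][6]=6·6090236036084530+485000783495250=37026417000002430  T[25][7]=7·31677463851804540+6090236036084530=227832482998716310  T[25][8]=8·82318282158320505+31677463851804540=690223721118368580
row 26: T[26][6]=6·37026417000002430+2436684974110751=224595186974125331  T[26][7]=7·227832482998716310+37026417000002430=1631853797991016600  T[26][8]=8·690223721118368580+227832482998716310=5749622251945664950
Read S(26,6) = 224595186974125331, S(26,7) = 1631853797991016600, S(26,8) = 5749622251945664950.

224595186974125331, 1631853797991016600, 5749622251945664950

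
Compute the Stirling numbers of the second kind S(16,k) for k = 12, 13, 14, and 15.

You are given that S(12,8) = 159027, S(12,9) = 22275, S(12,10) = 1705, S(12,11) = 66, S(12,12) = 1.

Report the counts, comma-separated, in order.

2757118, 165620, 6020, 120

row 13: T[13][9]=9·22275+159027=359502  T[13][10]=10·1705+22275=39325  T[13][11]=11·66+1705=2431  T[13][12]=12·1+66=78  T[13][13]=13·0+1=1
row 14: T[14][10]=10·39325+359502=752752  T[14][11]=11·2431+39325=66066  T[14][12]=12·78+2431=3367  T[14][13]=13·1+78=91  T[14][14]=14·0+1=1
row 15: T[15][11]=11·66066+752752=1479478  T[15][12]=12·3367+66066=106470  T[15][13]=13·91+3367=4550  T[15][14]=14·1+91=105  T[15][15]=15·0+1=1
row 16: T[16][12]=12·106470+1479478=2757118  T[16][13]=13·4550+106470=165620  T[16][14]=14·105+4550=6020  T[16][15]=15·1+105=120
Read S(16,12) = 2757118, S(16,13) = 165620, S(16,14) = 6020, S(16,15) = 120.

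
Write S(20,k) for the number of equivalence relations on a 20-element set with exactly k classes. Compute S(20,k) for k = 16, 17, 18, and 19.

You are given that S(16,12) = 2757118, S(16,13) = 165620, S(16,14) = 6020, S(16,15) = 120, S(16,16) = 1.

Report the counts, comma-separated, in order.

22350954, 741285, 15675, 190

[17] T[17,13]:13*165620+2757118=4910178 · T[17,14]:14*6020+165620=249900 · T[17,15]:15*120+6020=7820 · T[17,16]:16*1+120=136 · T[17,17]:17*0+1=1
[18] T[18,14]:14*249900+4910178=8408778 · T[18,15]:15*7820+249900=367200 · T[18,16]:16*136+7820=9996 · T[18,17]:17*1+136=153 · T[18,18]:18*0+1=1
[19] T[19,15]:15*367200+8408778=13916778 · T[19,16]:16*9996+367200=527136 · T[19,17]:17*153+9996=12597 · T[19,18]:18*1+153=171 · T[19,19]:19*0+1=1
[20] T[20,16]:16*527136+13916778=22350954 · T[20,17]:17*12597+527136=741285 · T[20,18]:18*171+12597=15675 · T[20,19]:19*1+171=190
Read S(20,16) = 22350954, S(20,17) = 741285, S(20,18) = 15675, S(20,19) = 190.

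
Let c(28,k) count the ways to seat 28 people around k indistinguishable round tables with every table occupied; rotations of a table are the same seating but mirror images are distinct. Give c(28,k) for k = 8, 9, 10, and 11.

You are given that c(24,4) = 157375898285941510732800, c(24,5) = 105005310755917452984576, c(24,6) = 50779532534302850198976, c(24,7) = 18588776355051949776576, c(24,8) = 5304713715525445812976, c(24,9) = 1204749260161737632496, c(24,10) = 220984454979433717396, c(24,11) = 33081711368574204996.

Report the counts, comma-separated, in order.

@25  (25,5):105005310755917452984576·24+157375898285941510732800→2677503356427960382362624, (25,6):50779532534302850198976·24+105005310755917452984576→1323714091579185857760000, (25,7):18588776355051949776576·24+50779532534302850198976→496910165055549644836800, (25,8):5304713715525445812976·24+18588776355051949776576→145901905527662649288000, (25,9):1204749260161737632496·24+5304713715525445812976→34218695959407148992880, (25,10):220984454979433717396·24+1204749260161737632496→6508376179668146850000, (25,11):33081711368574204996·24+220984454979433717396→1014945527825214637300
@26  (26,6):1323714091579185857760000·25+2677503356427960382362624→35770355645907606826362624, (26,7):496910165055549644836800·25+1323714091579185857760000→13746468217967926978680000, (26,8):145901905527662649288000·25+496910165055549644836800→4144457803247115877036800, (26,9):34218695959407148992880·25+145901905527662649288000→1001369304512841374110000, (26,10):6508376179668146850000·25+34218695959407148992880→196928100451110820242880, (26,11):1014945527825214637300·25+6508376179668146850000→31882014375298512782500
@27  (27,7):13746468217967926978680000·26+35770355645907606826362624→393178529313073708272042624, (27,8):4144457803247115877036800·26+13746468217967926978680000→121502371102392939781636800, (27,9):1001369304512841374110000·26+4144457803247115877036800→30180059720580991603896800, (27,10):196928100451110820242880·26+1001369304512841374110000→6121499916241722700424880, (27,11):31882014375298512782500·26+196928100451110820242880→1025860474208872152587880
@28  (28,8):121502371102392939781636800·27+393178529313073708272042624→3673742549077683082376236224, (28,9):30180059720580991603896800·27+121502371102392939781636800→936363983558079713086850400, (28,10):6121499916241722700424880·27+30180059720580991603896800→195460557459107504515368560, (28,11):1025860474208872152587880·27+6121499916241722700424880→33819732719881270820297640
Read c(28,8) = 3673742549077683082376236224, c(28,9) = 936363983558079713086850400, c(28,10) = 195460557459107504515368560, c(28,11) = 33819732719881270820297640.

3673742549077683082376236224, 936363983558079713086850400, 195460557459107504515368560, 33819732719881270820297640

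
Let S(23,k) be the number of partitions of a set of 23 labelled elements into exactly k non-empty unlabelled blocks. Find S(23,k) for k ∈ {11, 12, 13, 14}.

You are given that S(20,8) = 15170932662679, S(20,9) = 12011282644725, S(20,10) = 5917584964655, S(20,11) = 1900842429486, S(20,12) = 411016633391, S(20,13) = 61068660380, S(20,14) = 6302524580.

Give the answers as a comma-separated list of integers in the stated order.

4864251308951100, 1672162773483930, 401282560341390, 68629175807115

i=21: T(21,9)=15170932662679+9·12011282644725=123272476465204 | T(21,10)=12011282644725+10·5917584964655=71187132291275 | T(21,11)=5917584964655+11·1900842429486=26826851689001 | T(21,12)=1900842429486+12·411016633391=6833042030178 | T(21,13)=411016633391+13·61068660380=1204909218331 | T(21,14)=61068660380+14·6302524580=149304004500
i=22: T(22,10)=123272476465204+10·71187132291275=835143799377954 | T(22,11)=71187132291275+11·26826851689001=366282500870286 | T(22,12)=26826851689001+12·6833042030178=108823356051137 | T(22,13)=6833042030178+13·1204909218331=22496861868481 | T(22,14)=1204909218331+14·149304004500=3295165281331
i=23: T(23,11)=835143799377954+11·366282500870286=4864251308951100 | T(23,12)=366282500870286+12·108823356051137=1672162773483930 | T(23,13)=108823356051137+13·22496861868481=401282560341390 | T(23,14)=22496861868481+14·3295165281331=68629175807115
Read S(23,11) = 4864251308951100, S(23,12) = 1672162773483930, S(23,13) = 401282560341390, S(23,14) = 68629175807115.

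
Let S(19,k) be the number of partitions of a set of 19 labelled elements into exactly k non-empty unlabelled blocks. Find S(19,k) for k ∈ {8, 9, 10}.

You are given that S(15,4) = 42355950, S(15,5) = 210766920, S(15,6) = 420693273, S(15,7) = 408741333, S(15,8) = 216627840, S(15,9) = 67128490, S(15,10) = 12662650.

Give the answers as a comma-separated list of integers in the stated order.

1709751003480, 1144614626805, 477297033785

row 16: T[16][5]=5·210766920+42355950=1096190550  T[16][6]=6·420693273+210766920=2734926558  T[16][7]=7·408741333+420693273=3281882604  T[16][8]=8·216627840+408741333=2141764053  T[16][9]=9·67128490+216627840=820784250  T[16][10]=10·12662650+67128490=193754990
row 17: T[17][6]=6·2734926558+1096190550=17505749898  T[17][7]=7·3281882604+2734926558=25708104786  T[17][8]=8·2141764053+3281882604=20415995028  T[17][9]=9·820784250+2141764053=9528822303  T[17][10]=10·193754990+820784250=2758334150
row 18: T[18][7]=7·25708104786+17505749898=197462483400  T[18][8]=8·20415995028+25708104786=189036065010  T[18][9]=9·9528822303+20415995028=106175395755  T[18][10]=10·2758334150+9528822303=37112163803
row 19: T[19][8]=8·189036065010+197462483400=1709751003480  T[19][9]=9·106175395755+189036065010=1144614626805  T[19][10]=10·37112163803+106175395755=477297033785
Read S(19,8) = 1709751003480, S(19,9) = 1144614626805, S(19,10) = 477297033785.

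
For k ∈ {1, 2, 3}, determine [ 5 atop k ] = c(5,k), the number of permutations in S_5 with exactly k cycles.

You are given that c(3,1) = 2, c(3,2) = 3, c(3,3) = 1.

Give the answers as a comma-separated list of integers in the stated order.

24, 50, 35

[4] T[4,1]:3*2+0=6 · T[4,2]:3*3+2=11 · T[4,3]:3*1+3=6
[5] T[5,1]:4*6+0=24 · T[5,2]:4*11+6=50 · T[5,3]:4*6+11=35
Read c(5,1) = 24, c(5,2) = 50, c(5,3) = 35.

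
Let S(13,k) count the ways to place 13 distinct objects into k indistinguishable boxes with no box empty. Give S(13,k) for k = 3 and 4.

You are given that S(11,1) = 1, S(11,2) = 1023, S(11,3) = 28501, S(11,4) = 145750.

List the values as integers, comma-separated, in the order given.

261625, 2532530

[12] T[12,2]:2*1023+1=2047 · T[12,3]:3*28501+1023=86526 · T[12,4]:4*145750+28501=611501
[13] T[13,3]:3*86526+2047=261625 · T[13,4]:4*611501+86526=2532530
Read S(13,3) = 261625, S(13,4) = 2532530.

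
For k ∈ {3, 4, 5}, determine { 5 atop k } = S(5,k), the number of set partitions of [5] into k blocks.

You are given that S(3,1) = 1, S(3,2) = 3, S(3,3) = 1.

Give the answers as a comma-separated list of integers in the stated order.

25, 10, 1

@4  (4,2):3·2+1→7, (4,3):1·3+3→6, (4,4):0·4+1→1
@5  (5,3):6·3+7→25, (5,4):1·4+6→10, (5,5):0·5+1→1
Read S(5,3) = 25, S(5,4) = 10, S(5,5) = 1.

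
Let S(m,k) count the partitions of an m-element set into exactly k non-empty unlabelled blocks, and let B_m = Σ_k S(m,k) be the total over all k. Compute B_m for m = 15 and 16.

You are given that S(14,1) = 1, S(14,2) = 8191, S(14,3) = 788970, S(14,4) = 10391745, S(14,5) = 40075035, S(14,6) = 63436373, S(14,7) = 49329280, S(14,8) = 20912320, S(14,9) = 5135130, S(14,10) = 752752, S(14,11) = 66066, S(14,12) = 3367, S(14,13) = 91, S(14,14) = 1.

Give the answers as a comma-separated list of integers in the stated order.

1382958545, 10480142147

@15  (15,1):1·1+0→1, (15,2):8191·2+1→16383, (15,3):788970·3+8191→2375101, (15,4):10391745·4+788970→42355950, (15,5):40075035·5+10391745→210766920, (15,6):63436373·6+40075035→420693273, (15,7):49329280·7+63436373→408741333, (15,8):20912320·8+49329280→216627840, (15,9):5135130·9+20912320→67128490, (15,10):752752·10+5135130→12662650, (15,11):66066·11+752752→1479478, (15,12):3367·12+66066→106470, (15,13):91·13+3367→4550, (15,14):1·14+91→105, (15,15):0·15+1→1
@16  (16,1):1·1+0→1, (16,2):16383·2+1→32767, (16,3):2375101·3+16383→7141686, (16,4):42355950·4+2375101→171798901, (16,5):210766920·5+42355950→1096190550, (16,6):420693273·6+210766920→2734926558, (16,7):408741333·7+420693273→3281882604, (16,8):216627840·8+408741333→2141764053, (16,9):67128490·9+216627840→820784250, (16,10):12662650·10+67128490→193754990, (16,11):1479478·11+12662650→28936908, (16,12):106470·12+1479478→2757118, (16,13):4550·13+106470→165620, (16,14):105·14+4550→6020, (16,15):1·15+105→120, (16,16):0·16+1→1
B_15 = ΣS(15,k) = 1+16383+2375101+42355950+210766920+420693273+408741333+216627840+67128490+12662650+1479478+106470+4550+105+1 = 1382958545
B_16 = ΣS(16,k) = 1+32767+7141686+171798901+1096190550+2734926558+3281882604+2141764053+820784250+193754990+28936908+2757118+165620+6020+120+1 = 10480142147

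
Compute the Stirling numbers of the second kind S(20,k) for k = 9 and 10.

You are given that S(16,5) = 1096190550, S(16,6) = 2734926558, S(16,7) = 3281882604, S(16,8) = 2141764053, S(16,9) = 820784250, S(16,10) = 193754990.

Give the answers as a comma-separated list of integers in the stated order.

12011282644725, 5917584964655

@17  (17,6):2734926558·6+1096190550→17505749898, (17,7):3281882604·7+2734926558→25708104786, (17,8):2141764053·8+3281882604→20415995028, (17,9):820784250·9+2141764053→9528822303, (17,10):193754990·10+820784250→2758334150
@18  (18,7):25708104786·7+17505749898→197462483400, (18,8):20415995028·8+25708104786→189036065010, (18,9):9528822303·9+20415995028→106175395755, (18,10):2758334150·10+9528822303→37112163803
@19  (19,8):189036065010·8+197462483400→1709751003480, (19,9):106175395755·9+189036065010→1144614626805, (19,10):37112163803·10+106175395755→477297033785
@20  (20,9):1144614626805·9+1709751003480→12011282644725, (20,10):477297033785·10+1144614626805→5917584964655
Read S(20,9) = 12011282644725, S(20,10) = 5917584964655.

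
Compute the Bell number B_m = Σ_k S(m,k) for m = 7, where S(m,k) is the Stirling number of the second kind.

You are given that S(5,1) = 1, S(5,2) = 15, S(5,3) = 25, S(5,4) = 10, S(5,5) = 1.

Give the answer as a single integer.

@6  (6,1):1·1+0→1, (6,2):15·2+1→31, (6,3):25·3+15→90, (6,4):10·4+25→65, (6,5):1·5+10→15, (6,6):0·6+1→1
@7  (7,1):1·1+0→1, (7,2):31·2+1→63, (7,3):90·3+31→301, (7,4):65·4+90→350, (7,5):15·5+65→140, (7,6):1·6+15→21, (7,7):0·7+1→1
B_7 = ΣS(7,k) = 1+63+301+350+140+21+1 = 877

877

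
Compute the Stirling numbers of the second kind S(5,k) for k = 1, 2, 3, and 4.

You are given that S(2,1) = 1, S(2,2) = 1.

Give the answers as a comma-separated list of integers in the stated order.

@3  (3,1):1·1+0→1, (3,2):1·2+1→3, (3,3):0·3+1→1
@4  (4,1):1·1+0→1, (4,2):3·2+1→7, (4,3):1·3+3→6, (4,4):0·4+1→1
@5  (5,1):1·1+0→1, (5,2):7·2+1→15, (5,3):6·3+7→25, (5,4):1·4+6→10
Read S(5,1) = 1, S(5,2) = 15, S(5,3) = 25, S(5,4) = 10.

1, 15, 25, 10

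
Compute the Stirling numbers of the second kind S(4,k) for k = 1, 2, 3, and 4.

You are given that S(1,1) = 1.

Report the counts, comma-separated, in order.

[2] T[2,1]:1*1+0=1 · T[2,2]:2*0+1=1
[3] T[3,1]:1*1+0=1 · T[3,2]:2*1+1=3 · T[3,3]:3*0+1=1
[4] T[4,1]:1*1+0=1 · T[4,2]:2*3+1=7 · T[4,3]:3*1+3=6 · T[4,4]:4*0+1=1
Read S(4,1) = 1, S(4,2) = 7, S(4,3) = 6, S(4,4) = 1.

1, 7, 6, 1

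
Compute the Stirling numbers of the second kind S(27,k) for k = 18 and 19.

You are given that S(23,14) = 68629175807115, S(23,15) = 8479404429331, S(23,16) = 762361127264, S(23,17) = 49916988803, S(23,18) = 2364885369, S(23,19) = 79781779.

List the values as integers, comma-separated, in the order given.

row 24: T[24][15]=15·8479404429331+68629175807115=195820242247080  T[24][16]=16·762361127264+8479404429331=20677182465555  T[24][17]=17·49916988803+762361127264=1610949936915  T[24][18]=18·2364885369+49916988803=92484925445  T[24][19]=19·79781779+2364885369=3880739170
row 25: T[25][16]=16·20677182465555+195820242247080=526655161695960  T[25][17]=17·1610949936915+20677182465555=48063331393110  T[25][18]=18·92484925445+1610949936915=3275678594925  T[25][19]=19·3880739170+92484925445=166218969675
row 26: T[26][17]=17·48063331393110+526655161695960=1343731795378830  T[26][18]=18·3275678594925+48063331393110=107025546101760  T[26][19]=19·166218969675+3275678594925=6433839018750
row 27: T[27][18]=18·107025546101760+1343731795378830=3270191625210510  T[27][19]=19·6433839018750+107025546101760=229268487458010
Read S(27,18) = 3270191625210510, S(27,19) = 229268487458010.

3270191625210510, 229268487458010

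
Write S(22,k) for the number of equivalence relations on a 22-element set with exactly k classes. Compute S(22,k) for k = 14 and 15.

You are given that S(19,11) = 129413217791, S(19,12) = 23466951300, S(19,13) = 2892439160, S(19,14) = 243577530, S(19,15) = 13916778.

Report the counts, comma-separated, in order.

row 20: T[20][12]=12·23466951300+129413217791=411016633391  T[20][13]=13·2892439160+23466951300=61068660380  T[20][14]=14·243577530+2892439160=6302524580  T[20][15]=15·13916778+243577530=452329200
row 21: T[21][13]=13·61068660380+411016633391=1204909218331  T[21][14]=14·6302524580+61068660380=149304004500  T[21][15]=15·452329200+6302524580=13087462580
row 22: T[22][14]=14·149304004500+1204909218331=3295165281331  T[22][15]=15·13087462580+149304004500=345615943200
Read S(22,14) = 3295165281331, S(22,15) = 345615943200.

3295165281331, 345615943200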